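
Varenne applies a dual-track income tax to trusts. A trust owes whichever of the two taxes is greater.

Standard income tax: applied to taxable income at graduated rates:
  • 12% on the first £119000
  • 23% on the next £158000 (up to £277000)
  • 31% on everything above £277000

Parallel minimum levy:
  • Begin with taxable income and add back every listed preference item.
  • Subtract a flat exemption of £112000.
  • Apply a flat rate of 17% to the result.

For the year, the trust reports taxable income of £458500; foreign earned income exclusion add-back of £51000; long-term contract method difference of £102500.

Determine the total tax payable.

£106885

Standard income tax:
  £119000 × 12% = £14280
  £158000 × 23% = £36340
  £181500 × 31% = £56265
  → £106885

Parallel minimum levy:
  Adjusted income: £458500 + £51000 + £102500 = £612000
  Less exemption £112000 → base £500000
  £500000 × 17% = £85000

£106885 > £85000, so the standard income tax governs.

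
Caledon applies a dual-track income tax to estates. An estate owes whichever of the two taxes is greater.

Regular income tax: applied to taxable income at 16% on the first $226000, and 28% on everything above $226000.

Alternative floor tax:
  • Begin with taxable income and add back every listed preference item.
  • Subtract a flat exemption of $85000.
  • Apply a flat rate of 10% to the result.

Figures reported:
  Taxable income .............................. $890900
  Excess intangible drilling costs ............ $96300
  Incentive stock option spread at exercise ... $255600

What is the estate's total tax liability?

$222332

Regular income tax:
  $226000 × 16% = $36160
  $664900 × 28% = $186172
  → $222332

Alternative floor tax:
  Adjusted income: $890900 + $96300 + $255600 = $1242800
  Less exemption $85000 → base $1157800
  $1157800 × 10% = $115780

$222332 > $115780, so the regular income tax governs.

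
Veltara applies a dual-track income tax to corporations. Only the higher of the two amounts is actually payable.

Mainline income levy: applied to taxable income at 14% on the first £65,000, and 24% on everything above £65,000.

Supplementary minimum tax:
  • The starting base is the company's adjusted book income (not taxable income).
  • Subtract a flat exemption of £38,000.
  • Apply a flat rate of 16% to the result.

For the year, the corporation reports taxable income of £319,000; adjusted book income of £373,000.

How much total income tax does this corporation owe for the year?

£70,060

Supplementary minimum tax:
  Base (adjusted book income): £373,000
  Less exemption £38,000 → base £335,000
  £335,000 × 16% = £53,600

Mainline income levy:
  £65,000 × 14% = £9,100
  £254,000 × 24% = £60,960
  → £70,060

£70,060 > £53,600, so the mainline income levy governs.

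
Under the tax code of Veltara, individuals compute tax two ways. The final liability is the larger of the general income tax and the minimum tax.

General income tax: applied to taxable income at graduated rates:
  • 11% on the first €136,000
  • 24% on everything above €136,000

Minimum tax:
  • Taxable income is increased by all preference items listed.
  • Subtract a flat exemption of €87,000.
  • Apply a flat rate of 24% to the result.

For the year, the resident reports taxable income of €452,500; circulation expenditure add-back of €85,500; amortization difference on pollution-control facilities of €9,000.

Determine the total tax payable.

€110,400

Minimum tax:
  Adjusted income: €452,500 + €85,500 + €9,000 = €547,000
  Less exemption €87,000 → base €460,000
  €460,000 × 24% = €110,400

General income tax:
  €136,000 × 11% = €14,960
  €316,500 × 24% = €75,960
  → €90,920

€110,400 > €90,920, so the minimum tax is the binding amount.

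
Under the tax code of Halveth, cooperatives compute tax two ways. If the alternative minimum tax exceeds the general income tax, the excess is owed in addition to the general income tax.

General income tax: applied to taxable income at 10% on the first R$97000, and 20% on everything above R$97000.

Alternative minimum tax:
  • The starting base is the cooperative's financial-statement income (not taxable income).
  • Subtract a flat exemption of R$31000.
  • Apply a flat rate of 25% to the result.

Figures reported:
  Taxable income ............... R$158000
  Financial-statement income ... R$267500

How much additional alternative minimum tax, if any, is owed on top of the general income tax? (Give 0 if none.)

R$37225

Alternative minimum tax:
  Base (financial-statement income): R$267500
  Less exemption R$31000 → base R$236500
  R$236500 × 25% = R$59125

General income tax:
  R$97000 × 10% = R$9700
  R$61000 × 20% = R$12200
  → R$21900

Excess of alternative minimum tax over general income tax: R$59125 − R$21900 = R$37225.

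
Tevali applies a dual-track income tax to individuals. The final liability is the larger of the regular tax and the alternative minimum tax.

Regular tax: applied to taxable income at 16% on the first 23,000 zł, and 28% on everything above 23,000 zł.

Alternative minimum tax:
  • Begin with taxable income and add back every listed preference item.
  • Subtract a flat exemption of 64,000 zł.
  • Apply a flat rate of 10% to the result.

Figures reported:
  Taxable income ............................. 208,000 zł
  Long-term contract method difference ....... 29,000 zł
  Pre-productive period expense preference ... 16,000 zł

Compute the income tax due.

Alternative minimum tax:
  Adjusted income: 208,000 zł + 29,000 zł + 16,000 zł = 253,000 zł
  Less exemption 64,000 zł → base 189,000 zł
  189,000 zł × 10% = 18,900 zł

Regular tax:
  23,000 zł × 16% = 3,680 zł
  185,000 zł × 28% = 51,800 zł
  → 55,480 zł

55,480 zł > 18,900 zł, so the regular tax governs.

55,480 zł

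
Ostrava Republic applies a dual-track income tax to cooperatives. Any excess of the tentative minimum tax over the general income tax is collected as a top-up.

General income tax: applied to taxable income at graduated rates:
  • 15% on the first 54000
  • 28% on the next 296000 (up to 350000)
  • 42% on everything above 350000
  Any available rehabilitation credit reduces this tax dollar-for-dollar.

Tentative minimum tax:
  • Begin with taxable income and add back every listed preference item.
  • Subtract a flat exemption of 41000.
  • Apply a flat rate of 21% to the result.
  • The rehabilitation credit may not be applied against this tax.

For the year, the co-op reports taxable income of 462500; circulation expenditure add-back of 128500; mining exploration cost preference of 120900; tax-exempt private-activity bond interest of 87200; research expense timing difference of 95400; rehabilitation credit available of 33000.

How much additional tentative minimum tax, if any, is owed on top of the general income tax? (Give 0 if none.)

74005

Tentative minimum tax:
  Adjusted income: 462500 + 128500 + 120900 + 87200 + 95400 = 894500
  Less exemption 41000 → base 853500
  853500 × 21% = 179235

General income tax:
  54000 × 15% = 8100
  296000 × 28% = 82880
  112500 × 42% = 47250
  → 138230
  Less rehabilitation credit 33000 → 105230

Excess of tentative minimum tax over general income tax: 179235 − 105230 = 74005.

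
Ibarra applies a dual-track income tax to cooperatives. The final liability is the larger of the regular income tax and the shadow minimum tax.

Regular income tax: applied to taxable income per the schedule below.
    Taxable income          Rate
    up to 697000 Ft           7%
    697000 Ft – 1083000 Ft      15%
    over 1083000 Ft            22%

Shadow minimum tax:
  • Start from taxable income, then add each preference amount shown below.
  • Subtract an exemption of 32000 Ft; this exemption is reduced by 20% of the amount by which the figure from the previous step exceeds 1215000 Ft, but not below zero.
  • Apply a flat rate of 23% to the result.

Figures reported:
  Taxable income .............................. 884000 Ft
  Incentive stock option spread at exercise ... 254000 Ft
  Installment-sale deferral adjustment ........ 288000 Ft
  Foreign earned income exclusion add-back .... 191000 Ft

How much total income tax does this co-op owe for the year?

371910 Ft

Shadow minimum tax:
  Adjusted income: 884000 Ft + 254000 Ft + 288000 Ft + 191000 Ft = 1617000 Ft
  Exemption: 20% × (1617000 Ft − 1215000 Ft) = 80400 Ft ≥ 32000 Ft, so the exemption is fully phased out
  Base: 1617000 Ft − 0 Ft = 1617000 Ft
  1617000 Ft × 23% = 371910 Ft

Regular income tax:
  697000 Ft × 7% = 48790 Ft
  187000 Ft × 15% = 28050 Ft
  → 76840 Ft

371910 Ft > 76840 Ft, so the shadow minimum tax is the binding amount.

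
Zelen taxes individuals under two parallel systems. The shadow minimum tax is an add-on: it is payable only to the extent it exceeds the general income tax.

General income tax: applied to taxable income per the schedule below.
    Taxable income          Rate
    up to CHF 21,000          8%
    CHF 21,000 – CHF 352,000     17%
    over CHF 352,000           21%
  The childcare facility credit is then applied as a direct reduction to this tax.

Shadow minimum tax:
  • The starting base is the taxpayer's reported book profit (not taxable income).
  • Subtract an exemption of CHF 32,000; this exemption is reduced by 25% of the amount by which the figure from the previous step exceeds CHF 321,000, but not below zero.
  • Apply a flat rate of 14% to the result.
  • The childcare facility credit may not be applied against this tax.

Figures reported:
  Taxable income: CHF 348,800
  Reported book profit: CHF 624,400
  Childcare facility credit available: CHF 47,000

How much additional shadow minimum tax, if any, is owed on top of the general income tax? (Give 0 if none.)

General income tax:
  CHF 21,000 × 8% = CHF 1,680
  CHF 327,800 × 17% = CHF 55,726
  → CHF 57,406
  Less childcare facility credit CHF 47,000 → CHF 10,406

Shadow minimum tax:
  Base (reported book profit): CHF 624,400
  Exemption: 25% × (CHF 624,400 − CHF 321,000) = CHF 75,850 ≥ CHF 32,000, so the exemption is fully phased out
  Base: CHF 624,400 − CHF 0 = CHF 624,400
  CHF 624,400 × 14% = CHF 87,416

Excess of shadow minimum tax over general income tax: CHF 87,416 − CHF 10,406 = CHF 77,010.

CHF 77,010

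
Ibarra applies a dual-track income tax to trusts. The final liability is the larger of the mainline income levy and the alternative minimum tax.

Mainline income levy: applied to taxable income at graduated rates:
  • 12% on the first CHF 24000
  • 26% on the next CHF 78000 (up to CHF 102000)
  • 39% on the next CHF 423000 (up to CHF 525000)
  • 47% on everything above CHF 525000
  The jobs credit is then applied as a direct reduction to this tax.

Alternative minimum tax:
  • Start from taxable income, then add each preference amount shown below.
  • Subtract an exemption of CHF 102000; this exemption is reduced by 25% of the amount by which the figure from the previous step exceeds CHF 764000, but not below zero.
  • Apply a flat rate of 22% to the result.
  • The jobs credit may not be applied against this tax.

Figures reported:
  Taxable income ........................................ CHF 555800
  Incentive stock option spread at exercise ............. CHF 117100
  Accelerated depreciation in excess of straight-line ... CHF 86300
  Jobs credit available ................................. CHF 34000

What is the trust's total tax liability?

Alternative minimum tax:
  Adjusted income: CHF 555800 + CHF 117100 + CHF 86300 = CHF 759200
  Exemption: CHF 759200 ≤ CHF 764000, so full CHF 102000 applies
  Base: CHF 759200 − CHF 102000 = CHF 657200
  CHF 657200 × 22% = CHF 144584

Mainline income levy:
  CHF 24000 × 12% = CHF 2880
  CHF 78000 × 26% = CHF 20280
  CHF 423000 × 39% = CHF 164970
  CHF 30800 × 47% = CHF 14476
  → CHF 202606
  Less jobs credit CHF 34000 → CHF 168606

CHF 168606 > CHF 144584, so the mainline income levy governs.

CHF 168606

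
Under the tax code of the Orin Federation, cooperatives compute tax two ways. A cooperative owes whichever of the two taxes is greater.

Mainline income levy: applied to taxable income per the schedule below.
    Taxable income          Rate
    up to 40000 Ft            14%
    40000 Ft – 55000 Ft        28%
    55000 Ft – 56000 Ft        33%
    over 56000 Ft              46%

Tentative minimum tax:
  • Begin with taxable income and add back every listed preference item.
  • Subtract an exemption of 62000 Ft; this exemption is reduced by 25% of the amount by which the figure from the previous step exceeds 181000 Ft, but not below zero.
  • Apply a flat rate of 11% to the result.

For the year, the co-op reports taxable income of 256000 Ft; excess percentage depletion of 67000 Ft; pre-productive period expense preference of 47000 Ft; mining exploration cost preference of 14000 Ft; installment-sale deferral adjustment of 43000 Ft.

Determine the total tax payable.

102130 Ft

Tentative minimum tax:
  Adjusted income: 256000 Ft + 67000 Ft + 47000 Ft + 14000 Ft + 43000 Ft = 427000 Ft
  Exemption: 62000 Ft − 25% × (427000 Ft − 181000 Ft) = 62000 Ft − 61500 Ft = 500 Ft
  Base: 427000 Ft − 500 Ft = 426500 Ft
  426500 Ft × 11% = 46915 Ft

Mainline income levy:
  40000 Ft × 14% = 5600 Ft
  15000 Ft × 28% = 4200 Ft
  1000 Ft × 33% = 330 Ft
  200000 Ft × 46% = 92000 Ft
  → 102130 Ft

102130 Ft > 46915 Ft, so the mainline income levy governs.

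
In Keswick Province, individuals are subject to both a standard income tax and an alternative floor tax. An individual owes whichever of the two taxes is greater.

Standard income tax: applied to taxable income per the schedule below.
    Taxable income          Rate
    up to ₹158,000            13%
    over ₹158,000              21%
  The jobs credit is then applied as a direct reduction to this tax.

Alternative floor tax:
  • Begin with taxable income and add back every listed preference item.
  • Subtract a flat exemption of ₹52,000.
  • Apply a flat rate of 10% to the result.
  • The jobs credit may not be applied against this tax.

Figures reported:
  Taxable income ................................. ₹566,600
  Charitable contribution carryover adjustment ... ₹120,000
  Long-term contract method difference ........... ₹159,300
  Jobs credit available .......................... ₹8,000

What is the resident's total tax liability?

₹98,346

Standard income tax:
  ₹158,000 × 13% = ₹20,540
  ₹408,600 × 21% = ₹85,806
  → ₹106,346
  Less jobs credit ₹8,000 → ₹98,346

Alternative floor tax:
  Adjusted income: ₹566,600 + ₹120,000 + ₹159,300 = ₹845,900
  Less exemption ₹52,000 → base ₹793,900
  ₹793,900 × 10% = ₹79,390

₹98,346 > ₹79,390, so the standard income tax governs.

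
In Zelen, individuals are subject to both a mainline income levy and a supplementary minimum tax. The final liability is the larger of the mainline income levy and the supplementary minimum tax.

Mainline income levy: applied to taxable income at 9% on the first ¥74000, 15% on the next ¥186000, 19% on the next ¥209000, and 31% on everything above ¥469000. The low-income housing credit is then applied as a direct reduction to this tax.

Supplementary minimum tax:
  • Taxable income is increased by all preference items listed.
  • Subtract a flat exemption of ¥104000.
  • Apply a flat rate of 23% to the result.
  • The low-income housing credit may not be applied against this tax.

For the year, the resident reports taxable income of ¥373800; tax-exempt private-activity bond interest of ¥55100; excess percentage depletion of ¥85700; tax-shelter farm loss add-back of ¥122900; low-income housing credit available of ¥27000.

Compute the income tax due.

¥122705

Supplementary minimum tax:
  Adjusted income: ¥373800 + ¥55100 + ¥85700 + ¥122900 = ¥637500
  Less exemption ¥104000 → base ¥533500
  ¥533500 × 23% = ¥122705

Mainline income levy:
  ¥74000 × 9% = ¥6660
  ¥186000 × 15% = ¥27900
  ¥113800 × 19% = ¥21622
  → ¥56182
  Less low-income housing credit ¥27000 → ¥29182

¥122705 > ¥29182, so the supplementary minimum tax is the binding amount.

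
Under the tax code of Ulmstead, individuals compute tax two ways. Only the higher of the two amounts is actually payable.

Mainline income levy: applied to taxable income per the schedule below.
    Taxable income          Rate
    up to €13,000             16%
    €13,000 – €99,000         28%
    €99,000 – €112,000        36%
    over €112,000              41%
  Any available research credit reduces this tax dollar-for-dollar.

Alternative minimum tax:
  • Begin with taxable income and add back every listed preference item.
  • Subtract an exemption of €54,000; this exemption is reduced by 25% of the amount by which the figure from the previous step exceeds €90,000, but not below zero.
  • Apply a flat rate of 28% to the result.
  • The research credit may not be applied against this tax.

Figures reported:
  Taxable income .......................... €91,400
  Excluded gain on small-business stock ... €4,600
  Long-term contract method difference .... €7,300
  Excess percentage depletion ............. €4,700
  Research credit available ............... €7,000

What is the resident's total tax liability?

Alternative minimum tax:
  Adjusted income: €91,400 + €4,600 + €7,300 + €4,700 = €108,000
  Exemption: €54,000 − 25% × (€108,000 − €90,000) = €54,000 − €4,500 = €49,500
  Base: €108,000 − €49,500 = €58,500
  €58,500 × 28% = €16,380

Mainline income levy:
  €13,000 × 16% = €2,080
  €78,400 × 28% = €21,952
  → €24,032
  Less research credit €7,000 → €17,032

€17,032 > €16,380, so the mainline income levy governs.

€17,032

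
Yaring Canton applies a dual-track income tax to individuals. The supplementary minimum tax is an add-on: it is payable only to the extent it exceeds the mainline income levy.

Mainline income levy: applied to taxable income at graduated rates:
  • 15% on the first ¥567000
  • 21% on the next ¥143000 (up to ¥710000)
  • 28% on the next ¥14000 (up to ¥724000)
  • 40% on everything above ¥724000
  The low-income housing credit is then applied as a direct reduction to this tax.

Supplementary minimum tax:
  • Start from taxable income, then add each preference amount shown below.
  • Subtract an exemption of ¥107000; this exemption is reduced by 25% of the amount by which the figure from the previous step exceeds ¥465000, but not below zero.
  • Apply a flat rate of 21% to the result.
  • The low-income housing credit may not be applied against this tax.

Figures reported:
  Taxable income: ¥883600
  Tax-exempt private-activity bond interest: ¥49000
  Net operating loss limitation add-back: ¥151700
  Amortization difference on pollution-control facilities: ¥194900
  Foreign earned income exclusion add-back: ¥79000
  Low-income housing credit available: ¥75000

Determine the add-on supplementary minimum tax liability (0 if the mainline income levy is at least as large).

¥177382

Mainline income levy:
  ¥567000 × 15% = ¥85050
  ¥143000 × 21% = ¥30030
  ¥14000 × 28% = ¥3920
  ¥159600 × 40% = ¥63840
  → ¥182840
  Less low-income housing credit ¥75000 → ¥107840

Supplementary minimum tax:
  Adjusted income: ¥883600 + ¥49000 + ¥151700 + ¥194900 + ¥79000 = ¥1358200
  Exemption: 25% × (¥1358200 − ¥465000) = ¥223300 ≥ ¥107000, so the exemption is fully phased out
  Base: ¥1358200 − ¥0 = ¥1358200
  ¥1358200 × 21% = ¥285222

Excess of supplementary minimum tax over mainline income levy: ¥285222 − ¥107840 = ¥177382.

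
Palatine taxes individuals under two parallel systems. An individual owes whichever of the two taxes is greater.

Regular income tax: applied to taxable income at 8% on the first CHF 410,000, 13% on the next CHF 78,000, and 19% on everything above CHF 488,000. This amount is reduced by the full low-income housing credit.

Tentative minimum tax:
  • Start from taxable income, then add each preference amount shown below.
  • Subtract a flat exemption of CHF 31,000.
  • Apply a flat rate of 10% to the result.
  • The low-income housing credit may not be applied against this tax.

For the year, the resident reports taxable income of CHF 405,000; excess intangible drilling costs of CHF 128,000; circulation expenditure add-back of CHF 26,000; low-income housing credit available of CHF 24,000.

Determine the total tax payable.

Tentative minimum tax:
  Adjusted income: CHF 405,000 + CHF 128,000 + CHF 26,000 = CHF 559,000
  Less exemption CHF 31,000 → base CHF 528,000
  CHF 528,000 × 10% = CHF 52,800

Regular income tax:
  CHF 405,000 × 8% = CHF 32,400
  Less low-income housing credit CHF 24,000 → CHF 8,400

CHF 52,800 > CHF 8,400, so the tentative minimum tax is the binding amount.

CHF 52,800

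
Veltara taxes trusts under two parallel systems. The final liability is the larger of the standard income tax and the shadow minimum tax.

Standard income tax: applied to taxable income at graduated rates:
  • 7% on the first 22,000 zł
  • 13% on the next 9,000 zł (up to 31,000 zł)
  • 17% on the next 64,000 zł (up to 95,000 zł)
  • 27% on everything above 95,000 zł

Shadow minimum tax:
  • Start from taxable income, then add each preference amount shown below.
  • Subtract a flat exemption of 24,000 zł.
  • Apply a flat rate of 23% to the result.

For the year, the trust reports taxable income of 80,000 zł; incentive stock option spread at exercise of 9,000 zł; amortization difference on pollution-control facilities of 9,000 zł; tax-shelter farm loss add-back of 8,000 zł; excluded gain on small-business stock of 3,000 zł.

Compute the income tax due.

Standard income tax:
  22,000 zł × 7% = 1,540 zł
  9,000 zł × 13% = 1,170 zł
  49,000 zł × 17% = 8,330 zł
  → 11,040 zł

Shadow minimum tax:
  Adjusted income: 80,000 zł + 9,000 zł + 9,000 zł + 8,000 zł + 3,000 zł = 109,000 zł
  Less exemption 24,000 zł → base 85,000 zł
  85,000 zł × 23% = 19,550 zł

19,550 zł > 11,040 zł, so the shadow minimum tax is the binding amount.

19,550 zł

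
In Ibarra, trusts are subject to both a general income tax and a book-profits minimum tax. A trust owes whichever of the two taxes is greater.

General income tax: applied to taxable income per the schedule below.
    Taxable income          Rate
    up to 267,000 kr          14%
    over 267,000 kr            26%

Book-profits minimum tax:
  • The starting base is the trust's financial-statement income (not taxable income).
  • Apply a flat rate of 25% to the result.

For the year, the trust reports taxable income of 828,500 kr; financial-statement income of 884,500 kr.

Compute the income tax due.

221,125 kr

General income tax:
  267,000 kr × 14% = 37,380 kr
  561,500 kr × 26% = 145,990 kr
  → 183,370 kr

Book-profits minimum tax:
  Base (financial-statement income): 884,500 kr
  884,500 kr × 25% = 221,125 kr

221,125 kr > 183,370 kr, so the book-profits minimum tax is the binding amount.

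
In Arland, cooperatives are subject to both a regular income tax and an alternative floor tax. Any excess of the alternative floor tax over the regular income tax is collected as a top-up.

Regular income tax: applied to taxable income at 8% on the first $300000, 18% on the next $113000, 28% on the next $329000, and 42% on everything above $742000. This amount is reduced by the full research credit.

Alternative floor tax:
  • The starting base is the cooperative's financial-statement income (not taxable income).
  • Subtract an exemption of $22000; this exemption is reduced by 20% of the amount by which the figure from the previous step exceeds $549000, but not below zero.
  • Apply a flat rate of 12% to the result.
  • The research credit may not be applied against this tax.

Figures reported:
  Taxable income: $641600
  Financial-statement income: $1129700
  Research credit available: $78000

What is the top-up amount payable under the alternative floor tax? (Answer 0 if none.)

$105216

Alternative floor tax:
  Base (financial-statement income): $1129700
  Exemption: 20% × ($1129700 − $549000) = $116140 ≥ $22000, so the exemption is fully phased out
  Base: $1129700 − $0 = $1129700
  $1129700 × 12% = $135564

Regular income tax:
  $300000 × 8% = $24000
  $113000 × 18% = $20340
  $228600 × 28% = $64008
  → $108348
  Less research credit $78000 → $30348

Excess of alternative floor tax over regular income tax: $135564 − $30348 = $105216.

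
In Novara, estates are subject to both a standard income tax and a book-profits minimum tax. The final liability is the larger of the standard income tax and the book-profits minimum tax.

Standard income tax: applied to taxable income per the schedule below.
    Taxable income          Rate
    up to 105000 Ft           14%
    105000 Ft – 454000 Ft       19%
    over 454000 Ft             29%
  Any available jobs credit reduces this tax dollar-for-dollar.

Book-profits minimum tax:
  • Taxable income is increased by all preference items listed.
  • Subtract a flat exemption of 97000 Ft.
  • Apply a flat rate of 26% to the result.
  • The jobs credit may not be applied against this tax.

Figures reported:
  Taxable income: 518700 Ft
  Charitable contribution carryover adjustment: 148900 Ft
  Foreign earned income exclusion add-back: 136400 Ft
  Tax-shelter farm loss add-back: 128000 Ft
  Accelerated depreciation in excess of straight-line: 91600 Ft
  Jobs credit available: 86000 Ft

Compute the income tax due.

240916 Ft

Standard income tax:
  105000 Ft × 14% = 14700 Ft
  349000 Ft × 19% = 66310 Ft
  64700 Ft × 29% = 18763 Ft
  → 99773 Ft
  Less jobs credit 86000 Ft → 13773 Ft

Book-profits minimum tax:
  Adjusted income: 518700 Ft + 148900 Ft + 136400 Ft + 128000 Ft + 91600 Ft = 1023600 Ft
  Less exemption 97000 Ft → base 926600 Ft
  926600 Ft × 26% = 240916 Ft

240916 Ft > 13773 Ft, so the book-profits minimum tax is the binding amount.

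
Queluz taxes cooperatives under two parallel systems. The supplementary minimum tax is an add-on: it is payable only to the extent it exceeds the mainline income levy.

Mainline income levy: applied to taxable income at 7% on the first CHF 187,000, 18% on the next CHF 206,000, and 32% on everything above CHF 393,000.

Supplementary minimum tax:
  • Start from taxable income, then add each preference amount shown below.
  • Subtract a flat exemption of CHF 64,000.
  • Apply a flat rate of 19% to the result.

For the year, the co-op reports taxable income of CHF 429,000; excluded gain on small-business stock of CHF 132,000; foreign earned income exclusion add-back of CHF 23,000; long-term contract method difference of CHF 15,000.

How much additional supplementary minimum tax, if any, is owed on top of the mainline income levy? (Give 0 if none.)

Mainline income levy:
  CHF 187,000 × 7% = CHF 13,090
  CHF 206,000 × 18% = CHF 37,080
  CHF 36,000 × 32% = CHF 11,520
  → CHF 61,690

Supplementary minimum tax:
  Adjusted income: CHF 429,000 + CHF 132,000 + CHF 23,000 + CHF 15,000 = CHF 599,000
  Less exemption CHF 64,000 → base CHF 535,000
  CHF 535,000 × 19% = CHF 101,650

Excess of supplementary minimum tax over mainline income levy: CHF 101,650 − CHF 61,690 = CHF 39,960.

CHF 39,960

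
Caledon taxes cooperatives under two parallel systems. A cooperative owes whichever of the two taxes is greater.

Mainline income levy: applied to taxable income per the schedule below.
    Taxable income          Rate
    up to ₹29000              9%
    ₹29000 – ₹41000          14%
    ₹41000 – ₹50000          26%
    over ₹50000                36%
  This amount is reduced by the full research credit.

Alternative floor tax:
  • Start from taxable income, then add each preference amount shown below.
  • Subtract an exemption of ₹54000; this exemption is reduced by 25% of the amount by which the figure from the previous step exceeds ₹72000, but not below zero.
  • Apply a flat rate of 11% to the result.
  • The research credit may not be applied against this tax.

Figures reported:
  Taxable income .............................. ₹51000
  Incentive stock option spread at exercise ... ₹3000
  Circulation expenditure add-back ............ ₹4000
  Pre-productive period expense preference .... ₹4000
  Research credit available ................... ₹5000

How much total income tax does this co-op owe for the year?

Alternative floor tax:
  Adjusted income: ₹51000 + ₹3000 + ₹4000 + ₹4000 = ₹62000
  Exemption: ₹62000 ≤ ₹72000, so full ₹54000 applies
  Base: ₹62000 − ₹54000 = ₹8000
  ₹8000 × 11% = ₹880

Mainline income levy:
  ₹29000 × 9% = ₹2610
  ₹12000 × 14% = ₹1680
  ₹9000 × 26% = ₹2340
  ₹1000 × 36% = ₹360
  → ₹6990
  Less research credit ₹5000 → ₹1990

₹1990 > ₹880, so the mainline income levy governs.

₹1990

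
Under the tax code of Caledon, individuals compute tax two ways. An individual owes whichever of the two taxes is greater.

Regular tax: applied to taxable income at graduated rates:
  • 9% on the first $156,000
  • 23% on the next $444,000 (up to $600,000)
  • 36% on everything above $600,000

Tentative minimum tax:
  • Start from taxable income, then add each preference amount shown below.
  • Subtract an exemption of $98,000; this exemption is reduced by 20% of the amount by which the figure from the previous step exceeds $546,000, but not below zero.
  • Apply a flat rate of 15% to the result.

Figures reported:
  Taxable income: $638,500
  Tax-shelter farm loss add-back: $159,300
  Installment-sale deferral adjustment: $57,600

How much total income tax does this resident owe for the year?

Tentative minimum tax:
  Adjusted income: $638,500 + $159,300 + $57,600 = $855,400
  Exemption: $98,000 − 20% × ($855,400 − $546,000) = $98,000 − $61,880 = $36,120
  Base: $855,400 − $36,120 = $819,280
  $819,280 × 15% = $122,892

Regular tax:
  $156,000 × 9% = $14,040
  $444,000 × 23% = $102,120
  $38,500 × 36% = $13,860
  → $130,020

$130,020 > $122,892, so the regular tax governs.

$130,020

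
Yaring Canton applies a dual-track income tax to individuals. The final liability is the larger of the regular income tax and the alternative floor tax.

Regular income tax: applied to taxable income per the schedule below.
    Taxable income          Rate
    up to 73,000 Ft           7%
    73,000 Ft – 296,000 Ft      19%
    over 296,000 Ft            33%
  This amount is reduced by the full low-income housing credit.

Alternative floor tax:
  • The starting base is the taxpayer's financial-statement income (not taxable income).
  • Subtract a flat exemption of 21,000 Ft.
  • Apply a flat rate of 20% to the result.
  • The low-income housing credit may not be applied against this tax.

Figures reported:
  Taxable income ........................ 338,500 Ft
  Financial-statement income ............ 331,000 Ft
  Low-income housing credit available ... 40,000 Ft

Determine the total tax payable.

62,000 Ft

Regular income tax:
  73,000 Ft × 7% = 5,110 Ft
  223,000 Ft × 19% = 42,370 Ft
  42,500 Ft × 33% = 14,025 Ft
  → 61,505 Ft
  Less low-income housing credit 40,000 Ft → 21,505 Ft

Alternative floor tax:
  Base (financial-statement income): 331,000 Ft
  Less exemption 21,000 Ft → base 310,000 Ft
  310,000 Ft × 20% = 62,000 Ft

62,000 Ft > 21,505 Ft, so the alternative floor tax is the binding amount.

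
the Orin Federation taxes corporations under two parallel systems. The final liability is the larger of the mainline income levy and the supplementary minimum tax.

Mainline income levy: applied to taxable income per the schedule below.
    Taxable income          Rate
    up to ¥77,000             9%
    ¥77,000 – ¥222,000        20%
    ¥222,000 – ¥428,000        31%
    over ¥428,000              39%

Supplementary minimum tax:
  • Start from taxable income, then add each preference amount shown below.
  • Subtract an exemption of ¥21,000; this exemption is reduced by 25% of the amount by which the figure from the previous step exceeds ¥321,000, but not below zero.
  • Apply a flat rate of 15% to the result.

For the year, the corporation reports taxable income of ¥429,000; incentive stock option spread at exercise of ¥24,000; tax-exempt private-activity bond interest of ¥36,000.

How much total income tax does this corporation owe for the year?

Mainline income levy:
  ¥77,000 × 9% = ¥6,930
  ¥145,000 × 20% = ¥29,000
  ¥206,000 × 31% = ¥63,860
  ¥1,000 × 39% = ¥390
  → ¥100,180

Supplementary minimum tax:
  Adjusted income: ¥429,000 + ¥24,000 + ¥36,000 = ¥489,000
  Exemption: 25% × (¥489,000 − ¥321,000) = ¥42,000 ≥ ¥21,000, so the exemption is fully phased out
  Base: ¥489,000 − ¥0 = ¥489,000
  ¥489,000 × 15% = ¥73,350

¥100,180 > ¥73,350, so the mainline income levy governs.

¥100,180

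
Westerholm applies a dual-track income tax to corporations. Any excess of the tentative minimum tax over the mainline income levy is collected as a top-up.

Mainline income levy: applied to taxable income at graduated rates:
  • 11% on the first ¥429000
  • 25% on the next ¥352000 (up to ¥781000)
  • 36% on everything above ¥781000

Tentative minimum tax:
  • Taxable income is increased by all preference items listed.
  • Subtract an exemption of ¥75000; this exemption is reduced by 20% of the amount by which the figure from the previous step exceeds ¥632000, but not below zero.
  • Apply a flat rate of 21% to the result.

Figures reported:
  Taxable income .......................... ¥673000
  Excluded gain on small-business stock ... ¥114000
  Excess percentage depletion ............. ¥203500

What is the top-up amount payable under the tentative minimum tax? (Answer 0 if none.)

¥99122

Tentative minimum tax:
  Adjusted income: ¥673000 + ¥114000 + ¥203500 = ¥990500
  Exemption: ¥75000 − 20% × (¥990500 − ¥632000) = ¥75000 − ¥71700 = ¥3300
  Base: ¥990500 − ¥3300 = ¥987200
  ¥987200 × 21% = ¥207312

Mainline income levy:
  ¥429000 × 11% = ¥47190
  ¥244000 × 25% = ¥61000
  → ¥108190

Excess of tentative minimum tax over mainline income levy: ¥207312 − ¥108190 = ¥99122.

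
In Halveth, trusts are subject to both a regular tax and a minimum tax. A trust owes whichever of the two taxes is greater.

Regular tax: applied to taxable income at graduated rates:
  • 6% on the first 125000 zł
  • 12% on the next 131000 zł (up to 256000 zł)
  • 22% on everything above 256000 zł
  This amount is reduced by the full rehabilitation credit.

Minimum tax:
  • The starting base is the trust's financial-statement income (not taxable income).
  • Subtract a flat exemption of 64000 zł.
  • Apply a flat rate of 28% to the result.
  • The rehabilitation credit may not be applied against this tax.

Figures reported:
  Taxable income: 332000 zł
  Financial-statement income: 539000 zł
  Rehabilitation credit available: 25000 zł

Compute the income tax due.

Minimum tax:
  Base (financial-statement income): 539000 zł
  Less exemption 64000 zł → base 475000 zł
  475000 zł × 28% = 133000 zł

Regular tax:
  125000 zł × 6% = 7500 zł
  131000 zł × 12% = 15720 zł
  76000 zł × 22% = 16720 zł
  → 39940 zł
  Less rehabilitation credit 25000 zł → 14940 zł

133000 zł > 14940 zł, so the minimum tax is the binding amount.

133000 zł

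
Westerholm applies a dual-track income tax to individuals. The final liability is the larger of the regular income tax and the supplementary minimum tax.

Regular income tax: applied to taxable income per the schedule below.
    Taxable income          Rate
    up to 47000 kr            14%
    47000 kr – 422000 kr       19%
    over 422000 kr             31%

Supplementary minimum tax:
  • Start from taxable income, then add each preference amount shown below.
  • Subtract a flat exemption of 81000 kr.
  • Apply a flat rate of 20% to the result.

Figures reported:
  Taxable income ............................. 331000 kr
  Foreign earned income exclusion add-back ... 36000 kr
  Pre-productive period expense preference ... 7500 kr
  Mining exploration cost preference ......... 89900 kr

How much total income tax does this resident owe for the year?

76680 kr

Regular income tax:
  47000 kr × 14% = 6580 kr
  284000 kr × 19% = 53960 kr
  → 60540 kr

Supplementary minimum tax:
  Adjusted income: 331000 kr + 36000 kr + 7500 kr + 89900 kr = 464400 kr
  Less exemption 81000 kr → base 383400 kr
  383400 kr × 20% = 76680 kr

76680 kr > 60540 kr, so the supplementary minimum tax is the binding amount.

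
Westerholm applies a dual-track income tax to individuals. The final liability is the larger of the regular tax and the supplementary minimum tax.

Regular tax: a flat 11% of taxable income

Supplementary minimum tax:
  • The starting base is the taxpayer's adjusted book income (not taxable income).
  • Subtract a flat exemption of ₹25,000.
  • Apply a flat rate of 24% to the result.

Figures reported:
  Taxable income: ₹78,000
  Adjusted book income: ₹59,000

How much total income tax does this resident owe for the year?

₹8,580

Supplementary minimum tax:
  Base (adjusted book income): ₹59,000
  Less exemption ₹25,000 → base ₹34,000
  ₹34,000 × 24% = ₹8,160

Regular tax:
  ₹78,000 × 11% = ₹8,580

₹8,580 > ₹8,160, so the regular tax governs.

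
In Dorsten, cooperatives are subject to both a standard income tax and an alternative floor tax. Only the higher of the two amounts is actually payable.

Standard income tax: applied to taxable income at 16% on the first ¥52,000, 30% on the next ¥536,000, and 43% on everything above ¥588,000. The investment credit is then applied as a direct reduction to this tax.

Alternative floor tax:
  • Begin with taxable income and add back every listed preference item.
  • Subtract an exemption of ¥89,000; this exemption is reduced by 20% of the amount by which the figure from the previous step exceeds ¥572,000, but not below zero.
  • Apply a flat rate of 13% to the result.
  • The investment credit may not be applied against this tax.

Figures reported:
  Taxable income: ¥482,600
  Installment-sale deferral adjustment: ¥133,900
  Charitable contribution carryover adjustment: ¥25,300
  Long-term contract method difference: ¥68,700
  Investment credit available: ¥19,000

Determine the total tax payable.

Alternative floor tax:
  Adjusted income: ¥482,600 + ¥133,900 + ¥25,300 + ¥68,700 = ¥710,500
  Exemption: ¥89,000 − 20% × (¥710,500 − ¥572,000) = ¥89,000 − ¥27,700 = ¥61,300
  Base: ¥710,500 − ¥61,300 = ¥649,200
  ¥649,200 × 13% = ¥84,396

Standard income tax:
  ¥52,000 × 16% = ¥8,320
  ¥430,600 × 30% = ¥129,180
  → ¥137,500
  Less investment credit ¥19,000 → ¥118,500

¥118,500 > ¥84,396, so the standard income tax governs.

¥118,500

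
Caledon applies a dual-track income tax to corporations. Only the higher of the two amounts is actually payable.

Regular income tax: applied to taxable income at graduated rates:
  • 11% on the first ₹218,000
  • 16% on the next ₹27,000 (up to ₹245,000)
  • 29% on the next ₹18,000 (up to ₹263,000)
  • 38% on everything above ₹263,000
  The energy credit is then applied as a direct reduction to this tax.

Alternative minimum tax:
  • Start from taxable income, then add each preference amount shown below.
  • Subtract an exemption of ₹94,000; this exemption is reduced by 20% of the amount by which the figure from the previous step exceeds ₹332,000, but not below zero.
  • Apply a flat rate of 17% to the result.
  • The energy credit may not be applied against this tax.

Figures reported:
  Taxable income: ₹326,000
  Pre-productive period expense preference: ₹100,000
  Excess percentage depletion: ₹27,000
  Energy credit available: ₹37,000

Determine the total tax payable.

₹65,144

Regular income tax:
  ₹218,000 × 11% = ₹23,980
  ₹27,000 × 16% = ₹4,320
  ₹18,000 × 29% = ₹5,220
  ₹63,000 × 38% = ₹23,940
  → ₹57,460
  Less energy credit ₹37,000 → ₹20,460

Alternative minimum tax:
  Adjusted income: ₹326,000 + ₹100,000 + ₹27,000 = ₹453,000
  Exemption: ₹94,000 − 20% × (₹453,000 − ₹332,000) = ₹94,000 − ₹24,200 = ₹69,800
  Base: ₹453,000 − ₹69,800 = ₹383,200
  ₹383,200 × 17% = ₹65,144

₹65,144 > ₹20,460, so the alternative minimum tax is the binding amount.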